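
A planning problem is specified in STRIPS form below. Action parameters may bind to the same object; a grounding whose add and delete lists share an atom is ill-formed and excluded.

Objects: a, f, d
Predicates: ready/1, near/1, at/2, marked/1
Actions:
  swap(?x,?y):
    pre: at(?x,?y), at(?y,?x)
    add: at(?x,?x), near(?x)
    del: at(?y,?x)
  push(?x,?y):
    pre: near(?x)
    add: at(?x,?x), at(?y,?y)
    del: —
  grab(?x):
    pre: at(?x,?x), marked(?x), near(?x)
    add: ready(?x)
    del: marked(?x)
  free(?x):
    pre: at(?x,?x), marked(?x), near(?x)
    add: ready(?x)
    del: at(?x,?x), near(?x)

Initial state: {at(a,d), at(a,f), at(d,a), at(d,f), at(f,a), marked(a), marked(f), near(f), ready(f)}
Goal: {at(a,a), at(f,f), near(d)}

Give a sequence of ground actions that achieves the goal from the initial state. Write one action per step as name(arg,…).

1. swap(d,a)  →  {at(a,f), at(d,a), at(d,d), at(d,f), at(f,a), marked(a), marked(f), near(d), near(f), ready(f)}
2. push(f,a)  →  {at(a,a), at(a,f), at(d,a), at(d,d), at(d,f), at(f,a), at(f,f), marked(a), marked(f), near(d), near(f), ready(f)}

swap(d,a); push(f,a)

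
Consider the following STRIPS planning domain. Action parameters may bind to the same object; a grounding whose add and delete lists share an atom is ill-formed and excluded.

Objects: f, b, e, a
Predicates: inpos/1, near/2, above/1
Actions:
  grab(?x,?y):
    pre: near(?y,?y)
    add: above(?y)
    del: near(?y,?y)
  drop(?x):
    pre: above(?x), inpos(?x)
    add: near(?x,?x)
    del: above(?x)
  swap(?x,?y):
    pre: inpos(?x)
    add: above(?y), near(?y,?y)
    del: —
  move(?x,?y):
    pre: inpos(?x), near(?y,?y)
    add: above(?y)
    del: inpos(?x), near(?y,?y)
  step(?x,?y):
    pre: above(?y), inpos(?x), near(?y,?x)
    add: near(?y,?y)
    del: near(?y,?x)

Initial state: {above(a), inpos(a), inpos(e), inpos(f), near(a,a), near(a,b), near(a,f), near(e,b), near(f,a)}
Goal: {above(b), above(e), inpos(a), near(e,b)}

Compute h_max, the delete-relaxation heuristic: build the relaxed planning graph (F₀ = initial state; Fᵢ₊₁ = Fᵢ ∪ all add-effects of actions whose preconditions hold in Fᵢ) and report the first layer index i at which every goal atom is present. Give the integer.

F0 = init (9 atoms)
F1 = F0 ∪ {above(b), above(e), above(f), near(b,b), near(e,e), near(f,f)}  (15 atoms)
goal ⊆ F1  ⇒  h_max = 1

1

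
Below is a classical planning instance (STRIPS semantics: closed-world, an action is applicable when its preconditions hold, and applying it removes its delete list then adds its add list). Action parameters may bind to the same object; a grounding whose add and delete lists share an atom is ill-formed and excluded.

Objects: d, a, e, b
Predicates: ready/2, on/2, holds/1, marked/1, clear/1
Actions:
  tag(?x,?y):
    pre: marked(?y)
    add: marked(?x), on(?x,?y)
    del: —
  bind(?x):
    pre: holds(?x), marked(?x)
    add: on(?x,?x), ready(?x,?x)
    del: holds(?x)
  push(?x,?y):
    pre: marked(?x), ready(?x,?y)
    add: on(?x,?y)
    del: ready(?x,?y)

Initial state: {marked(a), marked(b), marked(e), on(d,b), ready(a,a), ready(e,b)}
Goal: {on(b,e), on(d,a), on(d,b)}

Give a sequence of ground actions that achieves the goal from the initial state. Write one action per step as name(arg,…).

1. tag(d,a)  →  {marked(a), marked(b), marked(d), marked(e), on(d,a), on(d,b), ready(a,a), ready(e,b)}
2. tag(b,e)  →  {marked(a), marked(b), marked(d), marked(e), on(b,e), on(d,a), on(d,b), ready(a,a), ready(e,b)}

tag(d,a); tag(b,e)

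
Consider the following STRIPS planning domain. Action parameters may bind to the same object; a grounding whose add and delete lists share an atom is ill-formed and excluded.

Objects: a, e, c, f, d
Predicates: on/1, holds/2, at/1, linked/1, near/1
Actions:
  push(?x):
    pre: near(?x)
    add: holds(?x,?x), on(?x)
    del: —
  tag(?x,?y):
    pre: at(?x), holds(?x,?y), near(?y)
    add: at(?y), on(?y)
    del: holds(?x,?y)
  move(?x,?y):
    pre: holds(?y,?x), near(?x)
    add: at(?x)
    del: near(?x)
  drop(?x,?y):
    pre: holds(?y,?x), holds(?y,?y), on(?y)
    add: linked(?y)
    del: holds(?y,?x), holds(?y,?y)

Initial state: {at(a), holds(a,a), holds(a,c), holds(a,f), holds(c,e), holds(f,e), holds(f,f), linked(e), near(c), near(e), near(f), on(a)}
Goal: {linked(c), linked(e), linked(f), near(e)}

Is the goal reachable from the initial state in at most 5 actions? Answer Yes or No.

1. push(c)  →  {at(a), holds(a,a), holds(a,c), holds(a,f), holds(c,c), holds(c,e), holds(f,e), holds(f,f), linked(e), near(c), near(e), near(f), on(a), on(c)}
2. push(f)  →  {at(a), holds(a,a), holds(a,c), holds(a,f), holds(c,c), holds(c,e), holds(f,e), holds(f,f), linked(e), near(c), near(e), near(f), on(a), on(c), on(f)}
3. drop(e,c)  →  {at(a), holds(a,a), holds(a,c), holds(a,f), holds(f,e), holds(f,f), linked(c), linked(e), near(c), near(e), near(f), on(a), on(c), on(f)}
4. drop(e,f)  →  {at(a), holds(a,a), holds(a,c), holds(a,f), linked(c), linked(e), linked(f), near(c), near(e), near(f), on(a), on(c), on(f)}
optimal plan length = 4; 4 ≤ 5

Yes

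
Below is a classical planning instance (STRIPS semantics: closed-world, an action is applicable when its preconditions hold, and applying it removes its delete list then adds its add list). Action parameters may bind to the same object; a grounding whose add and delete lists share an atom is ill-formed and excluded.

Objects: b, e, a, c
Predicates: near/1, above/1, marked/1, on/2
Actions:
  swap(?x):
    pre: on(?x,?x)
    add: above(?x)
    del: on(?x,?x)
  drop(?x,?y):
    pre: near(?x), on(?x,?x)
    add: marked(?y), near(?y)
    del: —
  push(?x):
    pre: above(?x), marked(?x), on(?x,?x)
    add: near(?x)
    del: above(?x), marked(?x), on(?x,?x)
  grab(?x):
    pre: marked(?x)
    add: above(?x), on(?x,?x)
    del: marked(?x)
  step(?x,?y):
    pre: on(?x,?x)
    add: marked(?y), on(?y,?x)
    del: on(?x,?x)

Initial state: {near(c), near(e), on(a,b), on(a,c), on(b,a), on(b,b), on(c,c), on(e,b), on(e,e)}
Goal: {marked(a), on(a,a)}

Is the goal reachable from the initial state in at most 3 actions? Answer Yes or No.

1. drop(e,a)  →  {marked(a), near(a), near(c), near(e), on(a,b), on(a,c), on(b,a), on(b,b), on(c,c), on(e,b), on(e,e)}
2. grab(a)  →  {above(a), near(a), near(c), near(e), on(a,a), on(a,b), on(a,c), on(b,a), on(b,b), on(c,c), on(e,b), on(e,e)}
3. drop(e,a)  →  {above(a), marked(a), near(a), near(c), near(e), on(a,a), on(a,b), on(a,c), on(b,a), on(b,b), on(c,c), on(e,b), on(e,e)}
optimal plan length = 3; 3 ≤ 3

Yes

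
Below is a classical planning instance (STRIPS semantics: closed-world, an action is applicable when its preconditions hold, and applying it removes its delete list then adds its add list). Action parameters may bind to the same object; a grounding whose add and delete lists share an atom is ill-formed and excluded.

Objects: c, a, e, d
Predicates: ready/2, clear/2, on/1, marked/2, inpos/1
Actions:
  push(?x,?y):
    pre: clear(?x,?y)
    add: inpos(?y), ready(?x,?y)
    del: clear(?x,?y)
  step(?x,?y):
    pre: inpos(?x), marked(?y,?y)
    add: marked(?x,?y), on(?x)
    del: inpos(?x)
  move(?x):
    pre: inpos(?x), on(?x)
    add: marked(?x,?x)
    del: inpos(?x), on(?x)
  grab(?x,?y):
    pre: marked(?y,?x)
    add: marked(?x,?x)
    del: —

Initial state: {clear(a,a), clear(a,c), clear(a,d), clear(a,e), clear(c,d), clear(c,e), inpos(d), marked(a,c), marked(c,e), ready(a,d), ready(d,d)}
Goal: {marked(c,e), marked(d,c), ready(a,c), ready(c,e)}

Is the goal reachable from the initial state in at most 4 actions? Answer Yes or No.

Yes

1. push(c,e)  →  {clear(a,a), clear(a,c), clear(a,d), clear(a,e), clear(c,d), inpos(d), inpos(e), marked(a,c), marked(c,e), ready(a,d), ready(c,e), ready(d,d)}
2. push(a,c)  →  {clear(a,a), clear(a,d), clear(a,e), clear(c,d), inpos(c), inpos(d), inpos(e), marked(a,c), marked(c,e), ready(a,c), ready(a,d), ready(c,e), ready(d,d)}
3. grab(c,a)  →  {clear(a,a), clear(a,d), clear(a,e), clear(c,d), inpos(c), inpos(d), inpos(e), marked(a,c), marked(c,c), marked(c,e), ready(a,c), ready(a,d), ready(c,e), ready(d,d)}
4. step(d,c)  →  {clear(a,a), clear(a,d), clear(a,e), clear(c,d), inpos(c), inpos(e), marked(a,c), marked(c,c), marked(c,e), marked(d,c), on(d), ready(a,c), ready(a,d), ready(c,e), ready(d,d)}
optimal plan length = 4; 4 ≤ 4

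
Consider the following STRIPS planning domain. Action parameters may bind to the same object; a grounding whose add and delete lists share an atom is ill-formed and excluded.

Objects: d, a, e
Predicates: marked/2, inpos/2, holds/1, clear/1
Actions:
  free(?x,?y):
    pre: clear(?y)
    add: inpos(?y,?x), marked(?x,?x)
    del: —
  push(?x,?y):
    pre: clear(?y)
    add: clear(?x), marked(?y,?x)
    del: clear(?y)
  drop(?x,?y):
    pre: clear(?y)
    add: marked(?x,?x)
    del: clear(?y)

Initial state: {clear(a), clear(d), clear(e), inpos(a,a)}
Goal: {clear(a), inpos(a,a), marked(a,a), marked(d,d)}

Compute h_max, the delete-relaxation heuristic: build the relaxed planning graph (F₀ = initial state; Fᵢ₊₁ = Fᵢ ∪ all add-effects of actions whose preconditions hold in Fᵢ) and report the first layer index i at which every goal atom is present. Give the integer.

1

F0 = init (4 atoms)
F1 = F0 ∪ {inpos(a,d), inpos(a,e), inpos(d,a), inpos(d,d), inpos(d,e), inpos(e,a), inpos(e,d), inpos(e,e), marked(a,a), marked(a,d), marked(a,e), marked(d,a), marked(d,d), marked(d,e), marked(e,a), marked(e,d), marked(e,e)}  (21 atoms)
goal ⊆ F1  ⇒  h_max = 1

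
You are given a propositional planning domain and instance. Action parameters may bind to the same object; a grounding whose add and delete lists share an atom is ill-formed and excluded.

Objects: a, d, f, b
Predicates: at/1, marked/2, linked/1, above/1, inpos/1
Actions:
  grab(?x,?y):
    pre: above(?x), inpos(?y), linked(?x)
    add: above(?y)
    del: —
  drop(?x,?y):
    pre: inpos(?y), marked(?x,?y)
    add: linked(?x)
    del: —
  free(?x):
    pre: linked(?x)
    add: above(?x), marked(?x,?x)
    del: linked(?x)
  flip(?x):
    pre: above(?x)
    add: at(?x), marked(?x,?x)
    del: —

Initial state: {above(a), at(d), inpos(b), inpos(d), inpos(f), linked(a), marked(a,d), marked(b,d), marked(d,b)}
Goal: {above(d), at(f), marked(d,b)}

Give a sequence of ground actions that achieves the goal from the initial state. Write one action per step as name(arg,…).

grab(a,d); grab(a,f); flip(f)

1. grab(a,d)  →  {above(a), above(d), at(d), inpos(b), inpos(d), inpos(f), linked(a), marked(a,d), marked(b,d), marked(d,b)}
2. grab(a,f)  →  {above(a), above(d), above(f), at(d), inpos(b), inpos(d), inpos(f), linked(a), marked(a,d), marked(b,d), marked(d,b)}
3. flip(f)  →  {above(a), above(d), above(f), at(d), at(f), inpos(b), inpos(d), inpos(f), linked(a), marked(a,d), marked(b,d), marked(d,b), marked(f,f)}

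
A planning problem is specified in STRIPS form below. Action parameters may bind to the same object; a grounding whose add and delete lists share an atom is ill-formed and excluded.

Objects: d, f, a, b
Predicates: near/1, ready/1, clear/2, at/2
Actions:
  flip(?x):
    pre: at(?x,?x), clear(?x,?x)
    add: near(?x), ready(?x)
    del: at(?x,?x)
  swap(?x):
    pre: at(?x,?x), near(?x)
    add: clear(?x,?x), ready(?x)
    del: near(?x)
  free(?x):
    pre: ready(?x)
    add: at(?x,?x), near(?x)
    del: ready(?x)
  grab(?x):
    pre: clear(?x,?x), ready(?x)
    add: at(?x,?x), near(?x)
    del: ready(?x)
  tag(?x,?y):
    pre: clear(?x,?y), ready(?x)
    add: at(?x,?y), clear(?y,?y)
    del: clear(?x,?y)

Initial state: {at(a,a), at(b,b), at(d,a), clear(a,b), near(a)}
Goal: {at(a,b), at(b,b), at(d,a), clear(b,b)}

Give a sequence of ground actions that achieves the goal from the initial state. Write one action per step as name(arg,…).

swap(a); tag(a,b)

1. swap(a)  →  {at(a,a), at(b,b), at(d,a), clear(a,a), clear(a,b), ready(a)}
2. tag(a,b)  →  {at(a,a), at(a,b), at(b,b), at(d,a), clear(a,a), clear(b,b), ready(a)}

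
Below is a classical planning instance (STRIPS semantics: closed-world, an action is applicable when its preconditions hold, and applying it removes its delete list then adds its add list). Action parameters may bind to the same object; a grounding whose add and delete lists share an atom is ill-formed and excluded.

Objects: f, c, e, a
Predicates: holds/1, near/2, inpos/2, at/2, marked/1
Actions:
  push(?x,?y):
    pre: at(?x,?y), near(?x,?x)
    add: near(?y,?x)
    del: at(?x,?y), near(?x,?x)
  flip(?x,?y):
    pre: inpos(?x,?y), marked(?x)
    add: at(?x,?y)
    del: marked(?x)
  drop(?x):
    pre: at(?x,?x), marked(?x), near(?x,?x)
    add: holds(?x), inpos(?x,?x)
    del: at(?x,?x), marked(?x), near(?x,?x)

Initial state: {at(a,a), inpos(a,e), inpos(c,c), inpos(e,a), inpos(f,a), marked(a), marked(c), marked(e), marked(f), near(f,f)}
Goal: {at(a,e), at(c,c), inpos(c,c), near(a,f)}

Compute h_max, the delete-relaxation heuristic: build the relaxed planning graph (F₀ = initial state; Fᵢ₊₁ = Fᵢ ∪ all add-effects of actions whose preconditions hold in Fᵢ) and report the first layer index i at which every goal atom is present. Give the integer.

F0 = init (10 atoms)
F1 = F0 ∪ {at(a,e), at(c,c), at(e,a), at(f,a)}  (14 atoms)
F2 = F1 ∪ {near(a,f)}  (15 atoms)
goal ⊆ F2  ⇒  h_max = 2

2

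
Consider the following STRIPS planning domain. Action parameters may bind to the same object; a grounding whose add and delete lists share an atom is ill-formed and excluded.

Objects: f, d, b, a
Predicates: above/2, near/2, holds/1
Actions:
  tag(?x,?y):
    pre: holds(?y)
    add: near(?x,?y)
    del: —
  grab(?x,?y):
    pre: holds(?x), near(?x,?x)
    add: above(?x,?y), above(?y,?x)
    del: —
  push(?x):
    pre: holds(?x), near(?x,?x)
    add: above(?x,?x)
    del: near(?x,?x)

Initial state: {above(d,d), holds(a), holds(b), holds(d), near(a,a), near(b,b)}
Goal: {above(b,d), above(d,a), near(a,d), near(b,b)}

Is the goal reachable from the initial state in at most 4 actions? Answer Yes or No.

1. tag(a,d)  →  {above(d,d), holds(a), holds(b), holds(d), near(a,a), near(a,d), near(b,b)}
2. grab(b,d)  →  {above(b,d), above(d,b), above(d,d), holds(a), holds(b), holds(d), near(a,a), near(a,d), near(b,b)}
3. grab(a,d)  →  {above(a,d), above(b,d), above(d,a), above(d,b), above(d,d), holds(a), holds(b), holds(d), near(a,a), near(a,d), near(b,b)}
optimal plan length = 3; 3 ≤ 4

Yes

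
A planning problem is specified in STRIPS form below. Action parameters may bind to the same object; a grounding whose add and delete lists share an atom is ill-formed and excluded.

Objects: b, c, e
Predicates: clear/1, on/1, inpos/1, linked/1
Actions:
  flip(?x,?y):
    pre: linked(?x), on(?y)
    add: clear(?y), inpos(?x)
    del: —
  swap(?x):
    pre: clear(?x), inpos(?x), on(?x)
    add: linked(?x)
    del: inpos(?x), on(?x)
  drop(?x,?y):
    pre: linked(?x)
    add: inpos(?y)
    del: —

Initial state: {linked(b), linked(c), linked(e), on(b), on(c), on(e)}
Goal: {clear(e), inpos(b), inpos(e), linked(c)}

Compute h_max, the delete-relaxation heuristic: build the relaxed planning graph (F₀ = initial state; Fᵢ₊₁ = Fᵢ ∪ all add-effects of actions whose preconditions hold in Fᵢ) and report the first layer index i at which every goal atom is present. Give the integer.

1

F0 = init (6 atoms)
F1 = F0 ∪ {clear(b), clear(c), clear(e), inpos(b), inpos(c), inpos(e)}  (12 atoms)
goal ⊆ F1  ⇒  h_max = 1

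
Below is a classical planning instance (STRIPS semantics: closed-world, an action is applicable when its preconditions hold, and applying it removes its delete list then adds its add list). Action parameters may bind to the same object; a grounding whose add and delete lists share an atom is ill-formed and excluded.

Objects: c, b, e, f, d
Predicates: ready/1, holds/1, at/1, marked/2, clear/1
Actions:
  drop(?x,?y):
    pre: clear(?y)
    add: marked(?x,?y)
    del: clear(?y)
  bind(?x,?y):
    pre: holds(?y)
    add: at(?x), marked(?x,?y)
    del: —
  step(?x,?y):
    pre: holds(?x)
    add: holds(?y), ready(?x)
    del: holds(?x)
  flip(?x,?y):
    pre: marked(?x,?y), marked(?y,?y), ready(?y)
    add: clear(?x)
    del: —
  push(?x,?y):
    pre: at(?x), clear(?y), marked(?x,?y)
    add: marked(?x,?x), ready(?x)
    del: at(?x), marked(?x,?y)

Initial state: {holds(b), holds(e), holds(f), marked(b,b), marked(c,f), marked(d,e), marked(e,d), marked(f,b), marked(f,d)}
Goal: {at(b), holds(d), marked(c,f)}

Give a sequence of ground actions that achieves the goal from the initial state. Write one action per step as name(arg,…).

bind(b,b); step(b,d)

1. bind(b,b)  →  {at(b), holds(b), holds(e), holds(f), marked(b,b), marked(c,f), marked(d,e), marked(e,d), marked(f,b), marked(f,d)}
2. step(b,d)  →  {at(b), holds(d), holds(e), holds(f), marked(b,b), marked(c,f), marked(d,e), marked(e,d), marked(f,b), marked(f,d), ready(b)}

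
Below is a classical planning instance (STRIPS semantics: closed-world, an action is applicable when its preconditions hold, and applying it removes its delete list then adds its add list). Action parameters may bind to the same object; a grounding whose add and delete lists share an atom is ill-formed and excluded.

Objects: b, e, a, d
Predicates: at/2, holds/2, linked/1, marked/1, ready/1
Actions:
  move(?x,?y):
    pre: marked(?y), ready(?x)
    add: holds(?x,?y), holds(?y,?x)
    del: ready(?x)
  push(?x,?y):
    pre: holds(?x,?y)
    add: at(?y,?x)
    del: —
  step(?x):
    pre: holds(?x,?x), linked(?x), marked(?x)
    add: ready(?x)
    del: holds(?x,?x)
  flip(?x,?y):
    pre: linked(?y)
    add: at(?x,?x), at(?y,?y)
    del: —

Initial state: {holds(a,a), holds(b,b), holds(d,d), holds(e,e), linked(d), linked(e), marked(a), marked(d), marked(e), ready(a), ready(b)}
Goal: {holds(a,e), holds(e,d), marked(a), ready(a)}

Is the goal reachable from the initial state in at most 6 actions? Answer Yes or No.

Yes

1. step(e)  →  {holds(a,a), holds(b,b), holds(d,d), linked(d), linked(e), marked(a), marked(d), marked(e), ready(a), ready(b), ready(e)}
2. move(e,a)  →  {holds(a,a), holds(a,e), holds(b,b), holds(d,d), holds(e,a), linked(d), linked(e), marked(a), marked(d), marked(e), ready(a), ready(b)}
3. step(d)  →  {holds(a,a), holds(a,e), holds(b,b), holds(e,a), linked(d), linked(e), marked(a), marked(d), marked(e), ready(a), ready(b), ready(d)}
4. move(d,e)  →  {holds(a,a), holds(a,e), holds(b,b), holds(d,e), holds(e,a), holds(e,d), linked(d), linked(e), marked(a), marked(d), marked(e), ready(a), ready(b)}
optimal plan length = 4; 4 ≤ 6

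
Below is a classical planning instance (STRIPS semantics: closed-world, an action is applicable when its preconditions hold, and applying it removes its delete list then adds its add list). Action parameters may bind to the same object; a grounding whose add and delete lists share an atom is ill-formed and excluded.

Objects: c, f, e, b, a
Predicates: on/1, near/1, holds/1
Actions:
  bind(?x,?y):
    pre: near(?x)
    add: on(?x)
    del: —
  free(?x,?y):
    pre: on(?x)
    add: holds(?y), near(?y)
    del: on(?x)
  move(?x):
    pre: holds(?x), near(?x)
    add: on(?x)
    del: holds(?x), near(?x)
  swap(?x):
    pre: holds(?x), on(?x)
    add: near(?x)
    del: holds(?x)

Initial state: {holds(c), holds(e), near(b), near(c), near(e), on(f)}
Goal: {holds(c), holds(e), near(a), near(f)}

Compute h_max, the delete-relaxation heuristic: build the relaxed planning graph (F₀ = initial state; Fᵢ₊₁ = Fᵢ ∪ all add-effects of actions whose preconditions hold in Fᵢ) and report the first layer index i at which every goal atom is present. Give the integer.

F0 = init (6 atoms)
F1 = F0 ∪ {holds(a), holds(b), holds(f), near(a), near(f), on(b), on(c), on(e)}  (14 atoms)
goal ⊆ F1  ⇒  h_max = 1

1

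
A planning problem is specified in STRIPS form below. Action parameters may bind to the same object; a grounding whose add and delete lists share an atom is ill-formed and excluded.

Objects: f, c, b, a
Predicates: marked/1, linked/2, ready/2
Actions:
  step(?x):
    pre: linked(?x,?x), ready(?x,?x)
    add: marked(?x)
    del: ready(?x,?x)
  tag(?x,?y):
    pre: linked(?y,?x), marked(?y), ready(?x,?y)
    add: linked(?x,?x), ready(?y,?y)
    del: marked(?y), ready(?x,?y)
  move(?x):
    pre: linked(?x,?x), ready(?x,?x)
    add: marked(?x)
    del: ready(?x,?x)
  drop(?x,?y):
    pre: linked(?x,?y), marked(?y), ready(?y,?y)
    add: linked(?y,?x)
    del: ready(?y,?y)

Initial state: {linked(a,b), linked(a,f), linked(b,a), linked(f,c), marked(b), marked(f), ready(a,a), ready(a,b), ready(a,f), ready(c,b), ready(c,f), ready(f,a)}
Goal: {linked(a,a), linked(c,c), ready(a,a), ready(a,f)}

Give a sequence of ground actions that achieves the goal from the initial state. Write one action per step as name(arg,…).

tag(c,f); tag(a,b)

1. tag(c,f)  →  {linked(a,b), linked(a,f), linked(b,a), linked(c,c), linked(f,c), marked(b), ready(a,a), ready(a,b), ready(a,f), ready(c,b), ready(f,a), ready(f,f)}
2. tag(a,b)  →  {linked(a,a), linked(a,b), linked(a,f), linked(b,a), linked(c,c), linked(f,c), ready(a,a), ready(a,f), ready(b,b), ready(c,b), ready(f,a), ready(f,f)}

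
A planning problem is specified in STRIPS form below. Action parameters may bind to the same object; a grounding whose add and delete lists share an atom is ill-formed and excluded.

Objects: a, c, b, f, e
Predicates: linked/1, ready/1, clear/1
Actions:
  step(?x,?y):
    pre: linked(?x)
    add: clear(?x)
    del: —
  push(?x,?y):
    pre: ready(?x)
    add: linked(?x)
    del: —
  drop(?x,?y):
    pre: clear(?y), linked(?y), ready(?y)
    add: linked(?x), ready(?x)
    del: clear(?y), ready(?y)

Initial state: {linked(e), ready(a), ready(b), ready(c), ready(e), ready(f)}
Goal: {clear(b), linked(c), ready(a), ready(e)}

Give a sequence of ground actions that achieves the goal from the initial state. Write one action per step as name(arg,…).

1. push(c,a)  →  {linked(c), linked(e), ready(a), ready(b), ready(c), ready(e), ready(f)}
2. push(b,a)  →  {linked(b), linked(c), linked(e), ready(a), ready(b), ready(c), ready(e), ready(f)}
3. step(b,a)  →  {clear(b), linked(b), linked(c), linked(e), ready(a), ready(b), ready(c), ready(e), ready(f)}

push(c,a); push(b,a); step(b,a)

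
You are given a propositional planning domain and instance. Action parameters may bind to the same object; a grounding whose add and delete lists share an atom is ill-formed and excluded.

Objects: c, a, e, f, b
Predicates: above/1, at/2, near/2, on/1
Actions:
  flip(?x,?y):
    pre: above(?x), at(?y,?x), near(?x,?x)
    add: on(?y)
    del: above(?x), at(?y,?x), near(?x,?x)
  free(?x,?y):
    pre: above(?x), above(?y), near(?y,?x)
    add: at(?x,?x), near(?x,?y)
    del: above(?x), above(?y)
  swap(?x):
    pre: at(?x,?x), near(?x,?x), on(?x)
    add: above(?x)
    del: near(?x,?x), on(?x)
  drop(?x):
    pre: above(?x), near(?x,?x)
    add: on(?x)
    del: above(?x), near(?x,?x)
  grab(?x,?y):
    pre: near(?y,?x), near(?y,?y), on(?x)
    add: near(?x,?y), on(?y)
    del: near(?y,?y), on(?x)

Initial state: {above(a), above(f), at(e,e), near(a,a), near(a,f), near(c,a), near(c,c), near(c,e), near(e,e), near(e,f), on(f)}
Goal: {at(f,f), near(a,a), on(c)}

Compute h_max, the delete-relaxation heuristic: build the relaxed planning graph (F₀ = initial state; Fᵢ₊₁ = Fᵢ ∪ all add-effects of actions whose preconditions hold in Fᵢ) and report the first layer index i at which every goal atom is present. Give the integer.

F0 = init (11 atoms)
F1 = F0 ∪ {at(a,a), at(f,f), near(f,a), near(f,e), on(a), on(e)}  (17 atoms)
F2 = F1 ∪ {above(e), near(a,c), near(e,c), on(c)}  (21 atoms)
goal ⊆ F2  ⇒  h_max = 2

2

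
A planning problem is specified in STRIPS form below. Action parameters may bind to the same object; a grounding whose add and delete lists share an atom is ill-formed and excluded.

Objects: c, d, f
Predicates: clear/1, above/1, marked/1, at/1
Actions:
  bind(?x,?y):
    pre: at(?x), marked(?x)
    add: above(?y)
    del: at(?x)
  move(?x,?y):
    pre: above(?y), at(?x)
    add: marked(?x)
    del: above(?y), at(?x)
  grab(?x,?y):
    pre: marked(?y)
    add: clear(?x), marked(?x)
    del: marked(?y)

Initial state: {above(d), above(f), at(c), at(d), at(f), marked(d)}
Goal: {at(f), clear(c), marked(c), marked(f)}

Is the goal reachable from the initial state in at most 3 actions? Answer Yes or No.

1. move(c,d)  →  {above(f), at(d), at(f), marked(c), marked(d)}
2. grab(f,c)  →  {above(f), at(d), at(f), clear(f), marked(d), marked(f)}
3. grab(c,d)  →  {above(f), at(d), at(f), clear(c), clear(f), marked(c), marked(f)}
optimal plan length = 3; 3 ≤ 3

Yes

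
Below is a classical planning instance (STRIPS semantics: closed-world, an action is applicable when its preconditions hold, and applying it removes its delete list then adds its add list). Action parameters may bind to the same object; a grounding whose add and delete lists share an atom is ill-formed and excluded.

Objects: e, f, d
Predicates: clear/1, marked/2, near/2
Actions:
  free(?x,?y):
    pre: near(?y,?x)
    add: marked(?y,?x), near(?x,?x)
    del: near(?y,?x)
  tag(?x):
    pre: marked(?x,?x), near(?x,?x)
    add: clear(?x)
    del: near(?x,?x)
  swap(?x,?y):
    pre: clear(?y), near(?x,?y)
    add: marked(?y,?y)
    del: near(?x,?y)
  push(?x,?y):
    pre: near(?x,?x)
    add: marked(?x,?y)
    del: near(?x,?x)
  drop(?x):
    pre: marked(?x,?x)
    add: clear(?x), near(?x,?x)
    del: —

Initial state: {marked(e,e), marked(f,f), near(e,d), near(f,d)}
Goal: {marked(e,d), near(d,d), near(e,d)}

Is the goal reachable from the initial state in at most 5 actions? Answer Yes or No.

Yes

1. free(d,f)  →  {marked(e,e), marked(f,d), marked(f,f), near(d,d), near(e,d)}
2. drop(e)  →  {clear(e), marked(e,e), marked(f,d), marked(f,f), near(d,d), near(e,d), near(e,e)}
3. push(e,d)  →  {clear(e), marked(e,d), marked(e,e), marked(f,d), marked(f,f), near(d,d), near(e,d)}
optimal plan length = 3; 3 ≤ 5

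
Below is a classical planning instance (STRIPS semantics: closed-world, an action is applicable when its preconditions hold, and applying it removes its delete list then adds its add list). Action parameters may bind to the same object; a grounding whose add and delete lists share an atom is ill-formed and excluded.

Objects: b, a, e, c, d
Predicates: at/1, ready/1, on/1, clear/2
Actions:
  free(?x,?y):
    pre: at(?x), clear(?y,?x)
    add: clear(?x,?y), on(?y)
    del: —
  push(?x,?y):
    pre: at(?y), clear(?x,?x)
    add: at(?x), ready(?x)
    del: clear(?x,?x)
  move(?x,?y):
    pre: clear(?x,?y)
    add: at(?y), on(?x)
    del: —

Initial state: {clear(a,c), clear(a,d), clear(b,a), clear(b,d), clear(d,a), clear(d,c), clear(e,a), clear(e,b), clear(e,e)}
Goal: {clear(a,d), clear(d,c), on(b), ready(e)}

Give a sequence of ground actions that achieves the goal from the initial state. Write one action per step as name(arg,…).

move(b,a); push(e,a)

1. move(b,a)  →  {at(a), clear(a,c), clear(a,d), clear(b,a), clear(b,d), clear(d,a), clear(d,c), clear(e,a), clear(e,b), clear(e,e), on(b)}
2. push(e,a)  →  {at(a), at(e), clear(a,c), clear(a,d), clear(b,a), clear(b,d), clear(d,a), clear(d,c), clear(e,a), clear(e,b), on(b), ready(e)}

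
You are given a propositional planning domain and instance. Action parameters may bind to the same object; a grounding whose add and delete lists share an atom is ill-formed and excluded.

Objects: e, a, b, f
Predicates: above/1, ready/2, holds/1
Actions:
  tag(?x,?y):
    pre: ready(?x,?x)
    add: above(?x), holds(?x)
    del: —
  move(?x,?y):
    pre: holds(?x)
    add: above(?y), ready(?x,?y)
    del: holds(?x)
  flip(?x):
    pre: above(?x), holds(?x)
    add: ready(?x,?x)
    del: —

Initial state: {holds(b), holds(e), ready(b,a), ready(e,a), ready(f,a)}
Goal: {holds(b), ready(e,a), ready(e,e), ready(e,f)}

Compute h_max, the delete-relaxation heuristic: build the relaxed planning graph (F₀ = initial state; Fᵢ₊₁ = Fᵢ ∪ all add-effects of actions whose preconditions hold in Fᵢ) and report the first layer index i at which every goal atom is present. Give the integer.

1

F0 = init (5 atoms)
F1 = F0 ∪ {above(a), above(b), above(e), above(f), ready(b,b), ready(b,e), ready(b,f), ready(e,b), ready(e,e), ready(e,f)}  (15 atoms)
goal ⊆ F1  ⇒  h_max = 1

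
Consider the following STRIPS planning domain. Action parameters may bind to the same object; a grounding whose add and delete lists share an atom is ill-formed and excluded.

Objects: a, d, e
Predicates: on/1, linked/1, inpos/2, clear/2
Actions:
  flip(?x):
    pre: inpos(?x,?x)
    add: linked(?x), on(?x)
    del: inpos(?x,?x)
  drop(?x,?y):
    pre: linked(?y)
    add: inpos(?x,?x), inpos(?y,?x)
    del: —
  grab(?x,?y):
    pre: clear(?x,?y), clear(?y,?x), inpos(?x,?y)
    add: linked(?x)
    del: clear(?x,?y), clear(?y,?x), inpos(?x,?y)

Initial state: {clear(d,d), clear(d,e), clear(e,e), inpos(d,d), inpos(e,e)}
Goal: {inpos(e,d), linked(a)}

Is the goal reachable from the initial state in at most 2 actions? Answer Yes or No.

No

1. flip(e)  →  {clear(d,d), clear(d,e), clear(e,e), inpos(d,d), linked(e), on(e)}
2. drop(a,e)  →  {clear(d,d), clear(d,e), clear(e,e), inpos(a,a), inpos(d,d), inpos(e,a), linked(e), on(e)}
3. flip(a)  →  {clear(d,d), clear(d,e), clear(e,e), inpos(d,d), inpos(e,a), linked(a), linked(e), on(a), on(e)}
4. drop(d,e)  →  {clear(d,d), clear(d,e), clear(e,e), inpos(d,d), inpos(e,a), inpos(e,d), linked(a), linked(e), on(a), on(e)}
optimal plan length = 4; 4 > 2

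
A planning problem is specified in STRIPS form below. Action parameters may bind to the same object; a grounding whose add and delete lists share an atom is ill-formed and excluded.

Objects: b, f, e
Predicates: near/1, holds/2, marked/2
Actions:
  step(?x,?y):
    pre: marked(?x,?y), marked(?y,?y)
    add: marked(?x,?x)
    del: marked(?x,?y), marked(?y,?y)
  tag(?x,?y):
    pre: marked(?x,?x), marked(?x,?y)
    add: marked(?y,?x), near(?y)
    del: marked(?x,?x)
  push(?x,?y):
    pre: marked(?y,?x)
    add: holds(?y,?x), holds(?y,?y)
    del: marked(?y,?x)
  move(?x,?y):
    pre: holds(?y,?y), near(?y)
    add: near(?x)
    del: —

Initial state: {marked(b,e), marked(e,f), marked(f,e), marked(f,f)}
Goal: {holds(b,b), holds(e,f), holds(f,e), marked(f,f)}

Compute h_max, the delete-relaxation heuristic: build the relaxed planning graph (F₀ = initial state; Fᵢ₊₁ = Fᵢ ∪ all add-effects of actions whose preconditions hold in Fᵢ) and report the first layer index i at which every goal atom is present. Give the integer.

F0 = init (4 atoms)
F1 = F0 ∪ {holds(b,b), holds(b,e), holds(e,e), holds(e,f), holds(f,e), holds(f,f), marked(e,e), near(e)}  (12 atoms)
goal ⊆ F1  ⇒  h_max = 1

1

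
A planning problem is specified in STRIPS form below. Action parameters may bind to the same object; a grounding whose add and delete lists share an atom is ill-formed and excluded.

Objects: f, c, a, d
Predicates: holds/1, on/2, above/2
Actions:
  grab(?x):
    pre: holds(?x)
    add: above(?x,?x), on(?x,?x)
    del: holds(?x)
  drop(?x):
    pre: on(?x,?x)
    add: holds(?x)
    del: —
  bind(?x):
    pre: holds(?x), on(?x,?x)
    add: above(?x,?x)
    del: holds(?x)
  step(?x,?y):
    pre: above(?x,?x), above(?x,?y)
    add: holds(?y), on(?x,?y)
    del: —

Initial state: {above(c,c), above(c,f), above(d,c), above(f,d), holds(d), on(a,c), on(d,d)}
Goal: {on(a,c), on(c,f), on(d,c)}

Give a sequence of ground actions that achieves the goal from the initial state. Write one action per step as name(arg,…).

grab(d); step(c,f); step(d,c)

1. grab(d)  →  {above(c,c), above(c,f), above(d,c), above(d,d), above(f,d), on(a,c), on(d,d)}
2. step(c,f)  →  {above(c,c), above(c,f), above(d,c), above(d,d), above(f,d), holds(f), on(a,c), on(c,f), on(d,d)}
3. step(d,c)  →  {above(c,c), above(c,f), above(d,c), above(d,d), above(f,d), holds(c), holds(f), on(a,c), on(c,f), on(d,c), on(d,d)}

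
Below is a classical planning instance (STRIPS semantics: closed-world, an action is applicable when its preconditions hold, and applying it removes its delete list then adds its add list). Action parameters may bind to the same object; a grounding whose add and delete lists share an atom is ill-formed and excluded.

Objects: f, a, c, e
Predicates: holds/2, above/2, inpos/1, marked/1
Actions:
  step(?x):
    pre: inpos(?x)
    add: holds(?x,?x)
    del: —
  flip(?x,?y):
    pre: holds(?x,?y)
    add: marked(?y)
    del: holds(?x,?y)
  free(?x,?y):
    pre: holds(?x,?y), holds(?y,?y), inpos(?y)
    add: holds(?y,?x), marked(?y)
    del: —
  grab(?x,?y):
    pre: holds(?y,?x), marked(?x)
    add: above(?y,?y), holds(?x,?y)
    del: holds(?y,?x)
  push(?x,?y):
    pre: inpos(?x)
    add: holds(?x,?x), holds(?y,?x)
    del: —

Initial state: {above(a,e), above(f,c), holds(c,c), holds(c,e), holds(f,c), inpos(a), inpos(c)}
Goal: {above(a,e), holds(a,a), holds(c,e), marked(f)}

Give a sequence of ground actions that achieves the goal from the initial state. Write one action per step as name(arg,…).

step(a); free(f,c); flip(c,f)

1. step(a)  →  {above(a,e), above(f,c), holds(a,a), holds(c,c), holds(c,e), holds(f,c), inpos(a), inpos(c)}
2. free(f,c)  →  {above(a,e), above(f,c), holds(a,a), holds(c,c), holds(c,e), holds(c,f), holds(f,c), inpos(a), inpos(c), marked(c)}
3. flip(c,f)  →  {above(a,e), above(f,c), holds(a,a), holds(c,c), holds(c,e), holds(f,c), inpos(a), inpos(c), marked(c), marked(f)}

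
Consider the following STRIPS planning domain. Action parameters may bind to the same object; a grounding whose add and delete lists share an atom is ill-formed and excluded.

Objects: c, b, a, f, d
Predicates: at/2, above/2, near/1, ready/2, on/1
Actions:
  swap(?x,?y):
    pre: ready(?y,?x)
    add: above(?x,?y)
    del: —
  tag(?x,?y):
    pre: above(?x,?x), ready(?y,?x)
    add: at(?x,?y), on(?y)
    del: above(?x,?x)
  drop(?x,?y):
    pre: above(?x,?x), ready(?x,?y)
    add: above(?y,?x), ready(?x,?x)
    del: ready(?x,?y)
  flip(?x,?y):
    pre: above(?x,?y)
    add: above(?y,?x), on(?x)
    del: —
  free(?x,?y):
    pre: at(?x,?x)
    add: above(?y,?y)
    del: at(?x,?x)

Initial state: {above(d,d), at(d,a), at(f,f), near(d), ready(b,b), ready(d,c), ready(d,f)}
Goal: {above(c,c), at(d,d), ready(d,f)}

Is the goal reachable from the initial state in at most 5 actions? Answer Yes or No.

Yes

1. drop(d,c)  →  {above(c,d), above(d,d), at(d,a), at(f,f), near(d), ready(b,b), ready(d,d), ready(d,f)}
2. tag(d,d)  →  {above(c,d), at(d,a), at(d,d), at(f,f), near(d), on(d), ready(b,b), ready(d,d), ready(d,f)}
3. free(f,c)  →  {above(c,c), above(c,d), at(d,a), at(d,d), near(d), on(d), ready(b,b), ready(d,d), ready(d,f)}
optimal plan length = 3; 3 ≤ 5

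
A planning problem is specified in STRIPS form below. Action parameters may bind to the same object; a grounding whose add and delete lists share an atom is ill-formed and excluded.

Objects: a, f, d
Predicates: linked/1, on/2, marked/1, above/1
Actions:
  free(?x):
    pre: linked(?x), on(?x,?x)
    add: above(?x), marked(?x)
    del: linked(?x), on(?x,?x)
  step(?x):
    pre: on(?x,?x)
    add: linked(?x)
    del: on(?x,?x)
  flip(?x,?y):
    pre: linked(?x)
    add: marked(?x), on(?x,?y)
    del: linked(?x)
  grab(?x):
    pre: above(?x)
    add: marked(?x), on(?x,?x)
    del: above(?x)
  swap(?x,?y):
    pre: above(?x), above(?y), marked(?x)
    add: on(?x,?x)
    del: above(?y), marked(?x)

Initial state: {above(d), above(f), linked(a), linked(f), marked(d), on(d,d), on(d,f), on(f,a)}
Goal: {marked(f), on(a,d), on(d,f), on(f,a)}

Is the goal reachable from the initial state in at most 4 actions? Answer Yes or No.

1. flip(a,d)  →  {above(d), above(f), linked(f), marked(a), marked(d), on(a,d), on(d,d), on(d,f), on(f,a)}
2. flip(f,a)  →  {above(d), above(f), marked(a), marked(d), marked(f), on(a,d), on(d,d), on(d,f), on(f,a)}
optimal plan length = 2; 2 ≤ 4

Yes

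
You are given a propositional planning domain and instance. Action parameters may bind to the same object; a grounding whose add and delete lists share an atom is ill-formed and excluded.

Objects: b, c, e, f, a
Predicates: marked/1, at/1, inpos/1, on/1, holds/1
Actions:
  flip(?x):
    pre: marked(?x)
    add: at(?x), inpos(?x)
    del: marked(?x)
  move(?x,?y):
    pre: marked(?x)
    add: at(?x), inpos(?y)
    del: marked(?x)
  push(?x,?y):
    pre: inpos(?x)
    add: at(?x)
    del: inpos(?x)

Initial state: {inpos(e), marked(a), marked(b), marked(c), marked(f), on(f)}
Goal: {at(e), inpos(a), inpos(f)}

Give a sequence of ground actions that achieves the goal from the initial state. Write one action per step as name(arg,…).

flip(f); flip(a); push(e,b)

1. flip(f)  →  {at(f), inpos(e), inpos(f), marked(a), marked(b), marked(c), on(f)}
2. flip(a)  →  {at(a), at(f), inpos(a), inpos(e), inpos(f), marked(b), marked(c), on(f)}
3. push(e,b)  →  {at(a), at(e), at(f), inpos(a), inpos(f), marked(b), marked(c), on(f)}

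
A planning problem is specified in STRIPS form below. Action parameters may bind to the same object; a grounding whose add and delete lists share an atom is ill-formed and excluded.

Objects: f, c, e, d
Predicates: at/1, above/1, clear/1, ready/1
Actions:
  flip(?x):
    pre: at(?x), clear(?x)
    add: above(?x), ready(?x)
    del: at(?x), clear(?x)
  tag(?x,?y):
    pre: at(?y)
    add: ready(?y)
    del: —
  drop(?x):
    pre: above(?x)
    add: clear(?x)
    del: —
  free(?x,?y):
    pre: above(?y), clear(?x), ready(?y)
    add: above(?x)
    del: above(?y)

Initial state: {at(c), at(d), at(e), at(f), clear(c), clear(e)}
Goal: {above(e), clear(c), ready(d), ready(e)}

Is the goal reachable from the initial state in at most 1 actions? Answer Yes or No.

No

1. flip(e)  →  {above(e), at(c), at(d), at(f), clear(c), ready(e)}
2. tag(f,d)  →  {above(e), at(c), at(d), at(f), clear(c), ready(d), ready(e)}
optimal plan length = 2; 2 > 1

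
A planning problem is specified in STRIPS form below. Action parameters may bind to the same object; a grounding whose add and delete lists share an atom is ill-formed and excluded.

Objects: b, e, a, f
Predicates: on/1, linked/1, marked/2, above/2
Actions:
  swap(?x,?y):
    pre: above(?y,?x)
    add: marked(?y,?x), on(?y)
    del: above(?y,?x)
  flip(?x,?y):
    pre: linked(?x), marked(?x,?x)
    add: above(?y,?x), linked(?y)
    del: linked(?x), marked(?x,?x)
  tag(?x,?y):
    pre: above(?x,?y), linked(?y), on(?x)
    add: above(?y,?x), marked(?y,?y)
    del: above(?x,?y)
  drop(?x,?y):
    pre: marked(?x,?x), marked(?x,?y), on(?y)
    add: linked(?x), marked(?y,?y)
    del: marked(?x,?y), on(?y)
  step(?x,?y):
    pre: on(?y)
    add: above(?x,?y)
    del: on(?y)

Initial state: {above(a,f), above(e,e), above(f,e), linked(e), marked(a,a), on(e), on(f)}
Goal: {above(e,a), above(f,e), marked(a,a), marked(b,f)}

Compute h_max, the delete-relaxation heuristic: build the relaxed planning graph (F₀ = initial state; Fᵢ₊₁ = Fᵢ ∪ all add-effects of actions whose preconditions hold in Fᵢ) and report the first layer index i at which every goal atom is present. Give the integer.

F0 = init (7 atoms)
F1 = F0 ∪ {above(a,e), above(b,e), above(b,f), above(e,f), above(f,f), marked(a,f), marked(e,e), marked(f,e), on(a)}  (16 atoms)
F2 = F1 ∪ {above(a,a), above(b,a), above(e,a), above(f,a), linked(a), linked(b), linked(f), marked(a,e), marked(b,e), marked(b,f), marked(e,f), marked(f,f), on(b)}  (29 atoms)
goal ⊆ F2  ⇒  h_max = 2

2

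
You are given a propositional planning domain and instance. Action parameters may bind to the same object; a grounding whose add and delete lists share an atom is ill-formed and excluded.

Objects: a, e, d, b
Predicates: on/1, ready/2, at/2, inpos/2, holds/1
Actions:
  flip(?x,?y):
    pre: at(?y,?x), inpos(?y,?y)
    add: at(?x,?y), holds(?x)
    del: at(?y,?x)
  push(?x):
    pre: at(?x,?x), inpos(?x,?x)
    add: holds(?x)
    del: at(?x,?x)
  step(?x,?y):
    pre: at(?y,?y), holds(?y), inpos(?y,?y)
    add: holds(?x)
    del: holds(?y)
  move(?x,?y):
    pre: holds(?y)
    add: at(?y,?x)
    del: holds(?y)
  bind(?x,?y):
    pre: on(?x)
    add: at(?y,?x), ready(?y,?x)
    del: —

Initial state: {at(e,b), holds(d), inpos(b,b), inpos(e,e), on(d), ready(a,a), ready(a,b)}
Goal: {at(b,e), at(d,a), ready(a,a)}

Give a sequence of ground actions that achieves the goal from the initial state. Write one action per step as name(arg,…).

1. flip(b,e)  →  {at(b,e), holds(b), holds(d), inpos(b,b), inpos(e,e), on(d), ready(a,a), ready(a,b)}
2. move(a,d)  →  {at(b,e), at(d,a), holds(b), inpos(b,b), inpos(e,e), on(d), ready(a,a), ready(a,b)}

flip(b,e); move(a,d)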